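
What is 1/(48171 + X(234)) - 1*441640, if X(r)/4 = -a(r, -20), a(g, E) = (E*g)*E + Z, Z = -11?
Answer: -144056343401/326185 ≈ -4.4164e+5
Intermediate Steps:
a(g, E) = -11 + g*E**2 (a(g, E) = (E*g)*E - 11 = g*E**2 - 11 = -11 + g*E**2)
X(r) = 44 - 1600*r (X(r) = 4*(-(-11 + r*(-20)**2)) = 4*(-(-11 + r*400)) = 4*(-(-11 + 400*r)) = 4*(11 - 400*r) = 44 - 1600*r)
1/(48171 + X(234)) - 1*441640 = 1/(48171 + (44 - 1600*234)) - 1*441640 = 1/(48171 + (44 - 374400)) - 441640 = 1/(48171 - 374356) - 441640 = 1/(-326185) - 441640 = -1/326185 - 441640 = -144056343401/326185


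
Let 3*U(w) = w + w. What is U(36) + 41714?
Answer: 41738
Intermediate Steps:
U(w) = 2*w/3 (U(w) = (w + w)/3 = (2*w)/3 = 2*w/3)
U(36) + 41714 = (2/3)*36 + 41714 = 24 + 41714 = 41738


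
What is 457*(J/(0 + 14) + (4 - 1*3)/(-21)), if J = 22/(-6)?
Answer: -5941/42 ≈ -141.45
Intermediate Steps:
J = -11/3 (J = 22*(-⅙) = -11/3 ≈ -3.6667)
457*(J/(0 + 14) + (4 - 1*3)/(-21)) = 457*(-11/(3*(0 + 14)) + (4 - 1*3)/(-21)) = 457*(-11/3/14 + (4 - 3)*(-1/21)) = 457*(-11/3*1/14 + 1*(-1/21)) = 457*(-11/42 - 1/21) = 457*(-13/42) = -5941/42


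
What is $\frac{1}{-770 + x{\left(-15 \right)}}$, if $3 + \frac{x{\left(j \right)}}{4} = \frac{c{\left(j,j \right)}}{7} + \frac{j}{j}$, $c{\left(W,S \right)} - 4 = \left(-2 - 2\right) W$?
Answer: $- \frac{7}{5190} \approx -0.0013487$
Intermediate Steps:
$c{\left(W,S \right)} = 4 - 4 W$ ($c{\left(W,S \right)} = 4 + \left(-2 - 2\right) W = 4 - 4 W$)
$x{\left(j \right)} = - \frac{40}{7} - \frac{16 j}{7}$ ($x{\left(j \right)} = -12 + 4 \left(\frac{4 - 4 j}{7} + \frac{j}{j}\right) = -12 + 4 \left(\left(4 - 4 j\right) \frac{1}{7} + 1\right) = -12 + 4 \left(\left(\frac{4}{7} - \frac{4 j}{7}\right) + 1\right) = -12 + 4 \left(\frac{11}{7} - \frac{4 j}{7}\right) = -12 - \left(- \frac{44}{7} + \frac{16 j}{7}\right) = - \frac{40}{7} - \frac{16 j}{7}$)
$\frac{1}{-770 + x{\left(-15 \right)}} = \frac{1}{-770 - - \frac{200}{7}} = \frac{1}{-770 + \left(- \frac{40}{7} + \frac{240}{7}\right)} = \frac{1}{-770 + \frac{200}{7}} = \frac{1}{- \frac{5190}{7}} = - \frac{7}{5190}$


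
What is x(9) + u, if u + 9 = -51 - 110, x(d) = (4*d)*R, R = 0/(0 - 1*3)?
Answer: -170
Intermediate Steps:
R = 0 (R = 0/(0 - 3) = 0/(-3) = 0*(-⅓) = 0)
x(d) = 0 (x(d) = (4*d)*0 = 0)
u = -170 (u = -9 + (-51 - 110) = -9 - 161 = -170)
x(9) + u = 0 - 170 = -170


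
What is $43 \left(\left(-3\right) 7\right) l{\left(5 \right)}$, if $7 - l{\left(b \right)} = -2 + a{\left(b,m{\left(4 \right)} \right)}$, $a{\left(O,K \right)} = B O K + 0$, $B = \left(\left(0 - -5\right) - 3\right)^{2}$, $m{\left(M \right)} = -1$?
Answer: $-26187$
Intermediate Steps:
$B = 4$ ($B = \left(\left(0 + 5\right) - 3\right)^{2} = \left(5 - 3\right)^{2} = 2^{2} = 4$)
$a{\left(O,K \right)} = 4 K O$ ($a{\left(O,K \right)} = 4 O K + 0 = 4 K O + 0 = 4 K O$)
$l{\left(b \right)} = 9 + 4 b$ ($l{\left(b \right)} = 7 - \left(-2 + 4 \left(-1\right) b\right) = 7 - \left(-2 - 4 b\right) = 7 + \left(2 + 4 b\right) = 9 + 4 b$)
$43 \left(\left(-3\right) 7\right) l{\left(5 \right)} = 43 \left(\left(-3\right) 7\right) \left(9 + 4 \cdot 5\right) = 43 \left(-21\right) \left(9 + 20\right) = \left(-903\right) 29 = -26187$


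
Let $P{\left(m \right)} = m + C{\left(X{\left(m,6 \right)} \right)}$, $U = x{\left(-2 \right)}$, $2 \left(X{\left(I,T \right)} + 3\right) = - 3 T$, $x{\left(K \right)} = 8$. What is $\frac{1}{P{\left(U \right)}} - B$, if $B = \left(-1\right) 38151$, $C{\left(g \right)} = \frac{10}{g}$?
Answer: $\frac{1640499}{43} \approx 38151.0$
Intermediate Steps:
$X{\left(I,T \right)} = -3 - \frac{3 T}{2}$ ($X{\left(I,T \right)} = -3 + \frac{\left(-3\right) T}{2} = -3 - \frac{3 T}{2}$)
$U = 8$
$P{\left(m \right)} = - \frac{5}{6} + m$ ($P{\left(m \right)} = m + \frac{10}{-3 - 9} = m + \frac{10}{-12} = m + 10 \left(- \frac{1}{12}\right) = m - \frac{5}{6} = - \frac{5}{6} + m$)
$B = -38151$
$\frac{1}{P{\left(U \right)}} - B = \frac{1}{- \frac{5}{6} + 8} - -38151 = \frac{1}{\frac{43}{6}} + 38151 = \frac{6}{43} + 38151 = \frac{1640499}{43}$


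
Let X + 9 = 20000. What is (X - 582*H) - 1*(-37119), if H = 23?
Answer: 43724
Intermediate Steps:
X = 19991 (X = -9 + 20000 = 19991)
(X - 582*H) - 1*(-37119) = (19991 - 582*23) - 1*(-37119) = (19991 - 13386) + 37119 = 6605 + 37119 = 43724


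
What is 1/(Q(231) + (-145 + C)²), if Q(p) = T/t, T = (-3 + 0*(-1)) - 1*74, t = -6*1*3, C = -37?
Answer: 18/596309 ≈ 3.0186e-5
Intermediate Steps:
t = -18 (t = -6*3 = -18)
T = -77 (T = (-3 + 0) - 74 = -3 - 74 = -77)
Q(p) = 77/18 (Q(p) = -77/(-18) = -77*(-1/18) = 77/18)
1/(Q(231) + (-145 + C)²) = 1/(77/18 + (-145 - 37)²) = 1/(77/18 + (-182)²) = 1/(77/18 + 33124) = 1/(596309/18) = 18/596309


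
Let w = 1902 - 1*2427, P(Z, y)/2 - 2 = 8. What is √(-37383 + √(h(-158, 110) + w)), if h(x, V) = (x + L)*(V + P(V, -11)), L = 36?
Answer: √(-37383 + I*√16385) ≈ 0.331 + 193.35*I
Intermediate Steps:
P(Z, y) = 20 (P(Z, y) = 4 + 2*8 = 4 + 16 = 20)
h(x, V) = (20 + V)*(36 + x) (h(x, V) = (x + 36)*(V + 20) = (36 + x)*(20 + V) = (20 + V)*(36 + x))
w = -525 (w = 1902 - 2427 = -525)
√(-37383 + √(h(-158, 110) + w)) = √(-37383 + √((720 + 20*(-158) + 36*110 + 110*(-158)) - 525)) = √(-37383 + √((720 - 3160 + 3960 - 17380) - 525)) = √(-37383 + √(-15860 - 525)) = √(-37383 + √(-16385)) = √(-37383 + I*√16385)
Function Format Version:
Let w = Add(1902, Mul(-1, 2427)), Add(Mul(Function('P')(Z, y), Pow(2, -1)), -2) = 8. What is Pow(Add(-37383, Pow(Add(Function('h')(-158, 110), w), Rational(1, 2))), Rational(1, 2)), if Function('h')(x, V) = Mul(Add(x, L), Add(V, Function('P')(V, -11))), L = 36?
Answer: Pow(Add(-37383, Mul(I, Pow(16385, Rational(1, 2)))), Rational(1, 2)) ≈ Add(0.3310, Mul(193.35, I))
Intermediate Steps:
Function('P')(Z, y) = 20 (Function('P')(Z, y) = Add(4, Mul(2, 8)) = Add(4, 16) = 20)
Function('h')(x, V) = Mul(Add(20, V), Add(36, x)) (Function('h')(x, V) = Mul(Add(x, 36), Add(V, 20)) = Mul(Add(36, x), Add(20, V)) = Mul(Add(20, V), Add(36, x)))
w = -525 (w = Add(1902, -2427) = -525)
Pow(Add(-37383, Pow(Add(Function('h')(-158, 110), w), Rational(1, 2))), Rational(1, 2)) = Pow(Add(-37383, Pow(Add(Add(720, Mul(20, -158), Mul(36, 110), Mul(110, -158)), -525), Rational(1, 2))), Rational(1, 2)) = Pow(Add(-37383, Pow(Add(Add(720, -3160, 3960, -17380), -525), Rational(1, 2))), Rational(1, 2)) = Pow(Add(-37383, Pow(Add(-15860, -525), Rational(1, 2))), Rational(1, 2)) = Pow(Add(-37383, Pow(-16385, Rational(1, 2))), Rational(1, 2)) = Pow(Add(-37383, Mul(I, Pow(16385, Rational(1, 2)))), Rational(1, 2))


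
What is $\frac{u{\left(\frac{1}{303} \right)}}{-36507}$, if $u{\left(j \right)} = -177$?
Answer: $\frac{59}{12169} \approx 0.0048484$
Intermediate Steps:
$\frac{u{\left(\frac{1}{303} \right)}}{-36507} = - \frac{177}{-36507} = \left(-177\right) \left(- \frac{1}{36507}\right) = \frac{59}{12169}$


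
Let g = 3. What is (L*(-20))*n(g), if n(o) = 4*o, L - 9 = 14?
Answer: -5520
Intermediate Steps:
L = 23 (L = 9 + 14 = 23)
(L*(-20))*n(g) = (23*(-20))*(4*3) = -460*12 = -5520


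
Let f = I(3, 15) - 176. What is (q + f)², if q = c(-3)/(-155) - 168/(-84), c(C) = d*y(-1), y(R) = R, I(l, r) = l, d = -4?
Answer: 702727081/24025 ≈ 29250.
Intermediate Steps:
f = -173 (f = 3 - 176 = -173)
c(C) = 4 (c(C) = -4*(-1) = 4)
q = 306/155 (q = 4/(-155) - 168/(-84) = 4*(-1/155) - 168*(-1/84) = -4/155 + 2 = 306/155 ≈ 1.9742)
(q + f)² = (306/155 - 173)² = (-26509/155)² = 702727081/24025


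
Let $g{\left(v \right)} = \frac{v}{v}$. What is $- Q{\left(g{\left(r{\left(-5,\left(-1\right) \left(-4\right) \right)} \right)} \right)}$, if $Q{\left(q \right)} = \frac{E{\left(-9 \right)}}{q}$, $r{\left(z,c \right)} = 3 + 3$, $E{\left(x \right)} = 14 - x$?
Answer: $-23$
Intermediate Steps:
$r{\left(z,c \right)} = 6$
$g{\left(v \right)} = 1$
$Q{\left(q \right)} = \frac{23}{q}$ ($Q{\left(q \right)} = \frac{14 - -9}{q} = \frac{14 + 9}{q} = \frac{23}{q}$)
$- Q{\left(g{\left(r{\left(-5,\left(-1\right) \left(-4\right) \right)} \right)} \right)} = - \frac{23}{1} = - 23 \cdot 1 = \left(-1\right) 23 = -23$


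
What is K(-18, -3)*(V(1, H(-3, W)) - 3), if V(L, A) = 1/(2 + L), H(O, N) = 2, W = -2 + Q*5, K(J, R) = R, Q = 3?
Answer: 8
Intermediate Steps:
W = 13 (W = -2 + 3*5 = -2 + 15 = 13)
K(-18, -3)*(V(1, H(-3, W)) - 3) = -3*(1/(2 + 1) - 3) = -3*(1/3 - 3) = -3*(⅓ - 3) = -3*(-8/3) = 8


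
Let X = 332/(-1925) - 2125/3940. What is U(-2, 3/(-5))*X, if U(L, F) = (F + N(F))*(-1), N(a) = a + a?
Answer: -9717669/7584500 ≈ -1.2813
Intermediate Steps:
N(a) = 2*a
U(L, F) = -3*F (U(L, F) = (F + 2*F)*(-1) = (3*F)*(-1) = -3*F)
X = -1079741/1516900 (X = 332*(-1/1925) - 2125*1/3940 = -332/1925 - 425/788 = -1079741/1516900 ≈ -0.71181)
U(-2, 3/(-5))*X = -9/(-5)*(-1079741/1516900) = -9*(-1)/5*(-1079741/1516900) = -3*(-3/5)*(-1079741/1516900) = (9/5)*(-1079741/1516900) = -9717669/7584500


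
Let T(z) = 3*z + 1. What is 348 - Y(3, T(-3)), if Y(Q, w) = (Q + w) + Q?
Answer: 350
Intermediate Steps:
T(z) = 1 + 3*z
Y(Q, w) = w + 2*Q
348 - Y(3, T(-3)) = 348 - ((1 + 3*(-3)) + 2*3) = 348 - ((1 - 9) + 6) = 348 - (-8 + 6) = 348 - 1*(-2) = 348 + 2 = 350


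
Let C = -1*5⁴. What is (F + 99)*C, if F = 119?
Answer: -136250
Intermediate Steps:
C = -625 (C = -1*625 = -625)
(F + 99)*C = (119 + 99)*(-625) = 218*(-625) = -136250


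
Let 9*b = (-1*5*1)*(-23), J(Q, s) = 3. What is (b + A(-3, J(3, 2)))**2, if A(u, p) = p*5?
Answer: 62500/81 ≈ 771.60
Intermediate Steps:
A(u, p) = 5*p
b = 115/9 (b = ((-1*5*1)*(-23))/9 = (-5*1*(-23))/9 = (-5*(-23))/9 = (1/9)*115 = 115/9 ≈ 12.778)
(b + A(-3, J(3, 2)))**2 = (115/9 + 5*3)**2 = (115/9 + 15)**2 = (250/9)**2 = 62500/81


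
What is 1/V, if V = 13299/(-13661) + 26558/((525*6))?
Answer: 3073725/22922642 ≈ 0.13409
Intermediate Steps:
V = 22922642/3073725 (V = 13299*(-1/13661) + 26558/3150 = -13299/13661 + 26558*(1/3150) = -13299/13661 + 1897/225 = 22922642/3073725 ≈ 7.4576)
1/V = 1/(22922642/3073725) = 3073725/22922642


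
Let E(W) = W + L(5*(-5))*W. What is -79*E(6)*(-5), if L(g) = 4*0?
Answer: 2370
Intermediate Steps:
L(g) = 0
E(W) = W (E(W) = W + 0*W = W + 0 = W)
-79*E(6)*(-5) = -79*6*(-5) = -474*(-5) = 2370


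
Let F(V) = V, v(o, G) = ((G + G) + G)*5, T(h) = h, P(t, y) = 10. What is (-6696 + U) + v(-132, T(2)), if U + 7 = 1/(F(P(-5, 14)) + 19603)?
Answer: -130877548/19613 ≈ -6673.0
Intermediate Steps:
v(o, G) = 15*G (v(o, G) = (2*G + G)*5 = (3*G)*5 = 15*G)
U = -137290/19613 (U = -7 + 1/(10 + 19603) = -7 + 1/19613 = -137290/19613 ≈ -6.9999)
(-6696 + U) + v(-132, T(2)) = (-6696 - 137290/19613) + 15*2 = -131465938/19613 + 30 = -130877548/19613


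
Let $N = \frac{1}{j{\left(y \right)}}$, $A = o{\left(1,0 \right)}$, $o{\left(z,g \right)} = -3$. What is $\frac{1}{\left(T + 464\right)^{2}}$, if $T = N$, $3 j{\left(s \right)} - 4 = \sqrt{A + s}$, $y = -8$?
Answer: $\frac{- 5 i + 8 \sqrt{11}}{11 \left(- 98875 i + 156832 \sqrt{11}\right)} \approx 4.6359 \cdot 10^{-6} + 7.3567 \cdot 10^{-9} i$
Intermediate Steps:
$A = -3$
$j{\left(s \right)} = \frac{4}{3} + \frac{\sqrt{-3 + s}}{3}$
$N = \frac{1}{\frac{4}{3} + \frac{i \sqrt{11}}{3}}$ ($N = \frac{1}{\frac{4}{3} + \frac{\sqrt{-3 - 8}}{3}} = \frac{1}{\frac{4}{3} + \frac{\sqrt{-11}}{3}} = \frac{1}{\frac{4}{3} + \frac{i \sqrt{11}}{3}} \approx 0.44444 - 0.36851 i$)
$T = \frac{4}{9} - \frac{i \sqrt{11}}{9} \approx 0.44444 - 0.36851 i$
$\frac{1}{\left(T + 464\right)^{2}} = \frac{1}{\left(\left(\frac{4}{9} - \frac{i \sqrt{11}}{9}\right) + 464\right)^{2}} = \frac{1}{\left(\frac{4180}{9} - \frac{i \sqrt{11}}{9}\right)^{2}}$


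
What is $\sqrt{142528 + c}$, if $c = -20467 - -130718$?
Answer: $\sqrt{252779} \approx 502.77$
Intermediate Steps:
$c = 110251$ ($c = -20467 + 130718 = 110251$)
$\sqrt{142528 + c} = \sqrt{142528 + 110251} = \sqrt{252779}$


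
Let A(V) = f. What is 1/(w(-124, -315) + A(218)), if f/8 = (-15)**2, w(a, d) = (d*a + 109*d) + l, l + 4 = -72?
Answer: 1/6449 ≈ 0.00015506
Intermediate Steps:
l = -76 (l = -4 - 72 = -76)
w(a, d) = -76 + 109*d + a*d (w(a, d) = (d*a + 109*d) - 76 = (a*d + 109*d) - 76 = (109*d + a*d) - 76 = -76 + 109*d + a*d)
f = 1800 (f = 8*(-15)**2 = 8*225 = 1800)
A(V) = 1800
1/(w(-124, -315) + A(218)) = 1/((-76 + 109*(-315) - 124*(-315)) + 1800) = 1/((-76 - 34335 + 39060) + 1800) = 1/(4649 + 1800) = 1/6449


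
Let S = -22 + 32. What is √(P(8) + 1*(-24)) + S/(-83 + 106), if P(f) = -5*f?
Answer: 10/23 + 8*I ≈ 0.43478 + 8.0*I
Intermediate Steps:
S = 10
√(P(8) + 1*(-24)) + S/(-83 + 106) = √(-5*8 + 1*(-24)) + 10/(-83 + 106) = √(-40 - 24) + 10/23 = √(-64) + (1/23)*10 = 8*I + 10/23 = 10/23 + 8*I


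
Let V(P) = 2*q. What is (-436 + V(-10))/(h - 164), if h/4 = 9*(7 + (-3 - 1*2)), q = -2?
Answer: 110/23 ≈ 4.7826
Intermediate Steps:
V(P) = -4 (V(P) = 2*(-2) = -4)
h = 72 (h = 4*(9*(7 + (-3 - 1*2))) = 4*(9*(7 + (-3 - 2))) = 4*(9*(7 - 5)) = 4*(9*2) = 4*18 = 72)
(-436 + V(-10))/(h - 164) = (-436 - 4)/(72 - 164) = -440/(-92) = -440*(-1/92) = 110/23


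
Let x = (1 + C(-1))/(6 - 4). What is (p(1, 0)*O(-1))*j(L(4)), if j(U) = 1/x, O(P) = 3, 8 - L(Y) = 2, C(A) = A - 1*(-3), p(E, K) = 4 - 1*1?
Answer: 6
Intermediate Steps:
p(E, K) = 3 (p(E, K) = 4 - 1 = 3)
C(A) = 3 + A (C(A) = A + 3 = 3 + A)
L(Y) = 6 (L(Y) = 8 - 1*2 = 8 - 2 = 6)
x = 3/2 (x = (1 + (3 - 1))/(6 - 4) = (1 + 2)/2 = 3*(½) = 3/2 ≈ 1.5000)
j(U) = ⅔ (j(U) = 1/(3/2) = ⅔)
(p(1, 0)*O(-1))*j(L(4)) = (3*3)*(⅔) = 9*(⅔) = 6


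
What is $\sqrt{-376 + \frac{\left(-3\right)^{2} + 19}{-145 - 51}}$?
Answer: $\frac{i \sqrt{18431}}{7} \approx 19.394 i$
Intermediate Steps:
$\sqrt{-376 + \frac{\left(-3\right)^{2} + 19}{-145 - 51}} = \sqrt{-376 + \frac{9 + 19}{-196}} = \sqrt{-376 + 28 \left(- \frac{1}{196}\right)} = \sqrt{-376 - \frac{1}{7}} = \sqrt{- \frac{2633}{7}} = \frac{i \sqrt{18431}}{7}$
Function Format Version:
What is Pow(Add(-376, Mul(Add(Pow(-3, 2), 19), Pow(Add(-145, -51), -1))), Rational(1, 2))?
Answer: Mul(Rational(1, 7), I, Pow(18431, Rational(1, 2))) ≈ Mul(19.394, I)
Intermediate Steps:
Pow(Add(-376, Mul(Add(Pow(-3, 2), 19), Pow(Add(-145, -51), -1))), Rational(1, 2)) = Pow(Add(-376, Mul(Add(9, 19), Pow(-196, -1))), Rational(1, 2)) = Pow(Add(-376, Mul(28, Rational(-1, 196))), Rational(1, 2)) = Pow(Add(-376, Rational(-1, 7)), Rational(1, 2)) = Pow(Rational(-2633, 7), Rational(1, 2)) = Mul(Rational(1, 7), I, Pow(18431, Rational(1, 2)))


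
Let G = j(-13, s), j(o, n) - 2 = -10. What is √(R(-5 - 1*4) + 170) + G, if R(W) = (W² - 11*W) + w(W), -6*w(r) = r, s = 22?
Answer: -8 + √1406/2 ≈ 10.748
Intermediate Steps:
w(r) = -r/6
R(W) = W² - 67*W/6 (R(W) = (W² - 11*W) - W/6 = W² - 67*W/6)
j(o, n) = -8 (j(o, n) = 2 - 10 = -8)
G = -8
√(R(-5 - 1*4) + 170) + G = √((-5 - 1*4)*(-67 + 6*(-5 - 1*4))/6 + 170) - 8 = √((-5 - 4)*(-67 + 6*(-5 - 4))/6 + 170) - 8 = √((⅙)*(-9)*(-67 + 6*(-9)) + 170) - 8 = √((⅙)*(-9)*(-67 - 54) + 170) - 8 = √((⅙)*(-9)*(-121) + 170) - 8 = √(363/2 + 170) - 8 = √(703/2) - 8 = √1406/2 - 8 = -8 + √1406/2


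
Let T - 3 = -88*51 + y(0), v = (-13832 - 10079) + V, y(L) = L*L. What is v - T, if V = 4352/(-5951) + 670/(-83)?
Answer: -9599490844/493933 ≈ -19435.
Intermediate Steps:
V = -4348386/493933 (V = 4352*(-1/5951) + 670*(-1/83) = -4352/5951 - 670/83 = -4348386/493933 ≈ -8.8036)
y(L) = L**2
v = -11814780349/493933 (v = (-13832 - 10079) - 4348386/493933 = -23911 - 4348386/493933 = -11814780349/493933 ≈ -23920.)
T = -4485 (T = 3 + (-88*51 + 0**2) = 3 + (-4488 + 0) = 3 - 4488 = -4485)
v - T = -11814780349/493933 - 1*(-4485) = -11814780349/493933 + 4485 = -9599490844/493933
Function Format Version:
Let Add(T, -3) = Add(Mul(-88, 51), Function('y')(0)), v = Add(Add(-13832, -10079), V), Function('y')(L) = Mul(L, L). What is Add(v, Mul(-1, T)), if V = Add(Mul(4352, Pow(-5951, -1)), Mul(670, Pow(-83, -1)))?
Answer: Rational(-9599490844, 493933) ≈ -19435.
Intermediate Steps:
V = Rational(-4348386, 493933) (V = Add(Mul(4352, Rational(-1, 5951)), Mul(670, Rational(-1, 83))) = Add(Rational(-4352, 5951), Rational(-670, 83)) = Rational(-4348386, 493933) ≈ -8.8036)
Function('y')(L) = Pow(L, 2)
v = Rational(-11814780349, 493933) (v = Add(Add(-13832, -10079), Rational(-4348386, 493933)) = Add(-23911, Rational(-4348386, 493933)) = Rational(-11814780349, 493933) ≈ -23920.)
T = -4485 (T = Add(3, Add(Mul(-88, 51), Pow(0, 2))) = Add(3, Add(-4488, 0)) = Add(3, -4488) = -4485)
Add(v, Mul(-1, T)) = Add(Rational(-11814780349, 493933), Mul(-1, -4485)) = Add(Rational(-11814780349, 493933), 4485) = Rational(-9599490844, 493933)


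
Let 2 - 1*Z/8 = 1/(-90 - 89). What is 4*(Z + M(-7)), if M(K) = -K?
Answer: 16500/179 ≈ 92.179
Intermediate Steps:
Z = 2872/179 (Z = 16 - 8/(-90 - 89) = 16 - 8/(-179) = 16 - 8*(-1/179) = 16 + 8/179 = 2872/179 ≈ 16.045)
4*(Z + M(-7)) = 4*(2872/179 - 1*(-7)) = 4*(2872/179 + 7) = 4*(4125/179) = 16500/179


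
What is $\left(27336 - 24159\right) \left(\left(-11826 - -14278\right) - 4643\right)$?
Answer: $-6960807$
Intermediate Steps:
$\left(27336 - 24159\right) \left(\left(-11826 - -14278\right) - 4643\right) = 3177 \left(\left(-11826 + 14278\right) - 4643\right) = 3177 \left(2452 - 4643\right) = 3177 \left(-2191\right) = -6960807$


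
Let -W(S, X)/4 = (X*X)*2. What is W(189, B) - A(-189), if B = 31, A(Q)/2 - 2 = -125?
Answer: -7442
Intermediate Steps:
A(Q) = -246 (A(Q) = 4 + 2*(-125) = 4 - 250 = -246)
W(S, X) = -8*X² (W(S, X) = -4*X*X*2 = -4*X²*2 = -8*X²)
W(189, B) - A(-189) = -8*31² - 1*(-246) = -8*961 + 246 = -7688 + 246 = -7442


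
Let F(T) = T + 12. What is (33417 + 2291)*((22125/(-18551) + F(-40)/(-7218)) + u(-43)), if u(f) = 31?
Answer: 71268808695944/66950559 ≈ 1.0645e+6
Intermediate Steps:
F(T) = 12 + T
(33417 + 2291)*((22125/(-18551) + F(-40)/(-7218)) + u(-43)) = (33417 + 2291)*((22125/(-18551) + (12 - 40)/(-7218)) + 31) = 35708*((22125*(-1/18551) - 28*(-1/7218)) + 31) = 35708*((-22125/18551 + 14/3609) + 31) = 35708*(-79589411/66950559 + 31) = 35708*(1995877918/66950559) = 71268808695944/66950559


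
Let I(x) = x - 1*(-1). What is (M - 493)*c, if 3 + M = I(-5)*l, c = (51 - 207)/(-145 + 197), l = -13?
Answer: 1332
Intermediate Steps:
I(x) = 1 + x (I(x) = x + 1 = 1 + x)
c = -3 (c = -156/52 = -156*1/52 = -3)
M = 49 (M = -3 + (1 - 5)*(-13) = -3 - 4*(-13) = -3 + 52 = 49)
(M - 493)*c = (49 - 493)*(-3) = -444*(-3) = 1332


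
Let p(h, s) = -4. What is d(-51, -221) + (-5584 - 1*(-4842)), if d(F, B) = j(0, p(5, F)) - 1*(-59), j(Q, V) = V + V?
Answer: -691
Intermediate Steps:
j(Q, V) = 2*V
d(F, B) = 51 (d(F, B) = 2*(-4) - 1*(-59) = -8 + 59 = 51)
d(-51, -221) + (-5584 - 1*(-4842)) = 51 + (-5584 - 1*(-4842)) = 51 + (-5584 + 4842) = 51 - 742 = -691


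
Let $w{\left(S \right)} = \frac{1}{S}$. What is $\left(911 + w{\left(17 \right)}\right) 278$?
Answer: $\frac{4305664}{17} \approx 2.5327 \cdot 10^{5}$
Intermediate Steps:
$\left(911 + w{\left(17 \right)}\right) 278 = \left(911 + \frac{1}{17}\right) 278 = \frac{15488}{17} \cdot 278 = \frac{4305664}{17}$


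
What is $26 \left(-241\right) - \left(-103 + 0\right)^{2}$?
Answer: $-16875$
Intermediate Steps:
$26 \left(-241\right) - \left(-103 + 0\right)^{2} = -6266 - \left(-103\right)^{2} = -6266 - 10609 = -16875$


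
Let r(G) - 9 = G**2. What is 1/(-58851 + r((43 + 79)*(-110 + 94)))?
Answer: 1/3751462 ≈ 2.6656e-7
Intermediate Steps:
r(G) = 9 + G**2
1/(-58851 + r((43 + 79)*(-110 + 94))) = 1/(-58851 + (9 + ((43 + 79)*(-110 + 94))**2)) = 1/(-58851 + (9 + (122*(-16))**2)) = 1/(-58851 + (9 + (-1952)**2)) = 1/(-58851 + (9 + 3810304)) = 1/(-58851 + 3810313) = 1/3751462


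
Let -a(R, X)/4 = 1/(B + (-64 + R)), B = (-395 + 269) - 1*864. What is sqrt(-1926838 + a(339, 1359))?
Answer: 3*I*sqrt(109449750410)/715 ≈ 1388.1*I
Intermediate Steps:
B = -990 (B = -126 - 864 = -990)
a(R, X) = -4/(-1054 + R) (a(R, X) = -4/(-990 + (-64 + R)) = -4/(-1054 + R))
sqrt(-1926838 + a(339, 1359)) = sqrt(-1926838 - 4/(-1054 + 339)) = sqrt(-1926838 - 4/(-715)) = sqrt(-1926838 - 4*(-1/715)) = sqrt(-1926838 + 4/715) = sqrt(-1377689166/715) = 3*I*sqrt(109449750410)/715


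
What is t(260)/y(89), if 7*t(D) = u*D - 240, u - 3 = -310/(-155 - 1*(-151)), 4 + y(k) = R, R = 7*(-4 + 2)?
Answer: -10345/63 ≈ -164.21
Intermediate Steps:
R = -14 (R = 7*(-2) = -14)
y(k) = -18 (y(k) = -4 - 14 = -18)
u = 161/2 (u = 3 - 310/(-155 - 1*(-151)) = 3 - 310/(-155 + 151) = 3 - 310/(-4) = 3 - 310*(-¼) = 3 + 155/2 = 161/2 ≈ 80.500)
t(D) = -240/7 + 23*D/2 (t(D) = (161*D/2 - 240)/7 = (-240 + 161*D/2)/7 = -240/7 + 23*D/2)
t(260)/y(89) = (-240/7 + (23/2)*260)/(-18) = (-240/7 + 2990)*(-1/18) = (20690/7)*(-1/18) = -10345/63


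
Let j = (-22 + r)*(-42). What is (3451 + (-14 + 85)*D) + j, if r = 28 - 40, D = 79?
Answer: 10488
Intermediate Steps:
r = -12
j = 1428 (j = (-22 - 12)*(-42) = -34*(-42) = 1428)
(3451 + (-14 + 85)*D) + j = (3451 + (-14 + 85)*79) + 1428 = (3451 + 71*79) + 1428 = (3451 + 5609) + 1428 = 9060 + 1428 = 10488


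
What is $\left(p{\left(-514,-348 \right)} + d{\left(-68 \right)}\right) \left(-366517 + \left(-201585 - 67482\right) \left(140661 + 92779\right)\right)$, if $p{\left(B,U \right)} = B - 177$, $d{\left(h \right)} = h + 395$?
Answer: $22863337586908$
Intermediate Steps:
$d{\left(h \right)} = 395 + h$
$p{\left(B,U \right)} = -177 + B$
$\left(p{\left(-514,-348 \right)} + d{\left(-68 \right)}\right) \left(-366517 + \left(-201585 - 67482\right) \left(140661 + 92779\right)\right) = \left(\left(-177 - 514\right) + \left(395 - 68\right)\right) \left(-366517 + \left(-201585 - 67482\right) \left(140661 + 92779\right)\right) = \left(-691 + 327\right) \left(-366517 - 62811000480\right) = - 364 \left(-366517 - 62811000480\right) = \left(-364\right) \left(-62811366997\right) = 22863337586908$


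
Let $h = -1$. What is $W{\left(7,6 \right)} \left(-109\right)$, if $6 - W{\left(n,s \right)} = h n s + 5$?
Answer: $-4687$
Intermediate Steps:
$W{\left(n,s \right)} = 1 + n s$ ($W{\left(n,s \right)} = 6 - \left(- n s + 5\right) = 6 - \left(5 - n s\right) = 6 + \left(-5 + n s\right) = 1 + n s$)
$W{\left(7,6 \right)} \left(-109\right) = \left(1 + 7 \cdot 6\right) \left(-109\right) = \left(1 + 42\right) \left(-109\right) = 43 \left(-109\right) = -4687$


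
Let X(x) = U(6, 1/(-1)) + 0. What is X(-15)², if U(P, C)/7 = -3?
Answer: 441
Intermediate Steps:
U(P, C) = -21 (U(P, C) = 7*(-3) = -21)
X(x) = -21 (X(x) = -21 + 0 = -21)
X(-15)² = (-21)² = 441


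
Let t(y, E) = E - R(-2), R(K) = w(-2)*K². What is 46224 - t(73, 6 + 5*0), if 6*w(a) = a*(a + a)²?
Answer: 138590/3 ≈ 46197.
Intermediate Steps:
w(a) = 2*a³/3 (w(a) = (a*(a + a)²)/6 = (a*(2*a)²)/6 = (a*(4*a²))/6 = (4*a³)/6 = 2*a³/3)
R(K) = -16*K²/3 (R(K) = ((⅔)*(-2)³)*K² = ((⅔)*(-8))*K² = -16*K²/3)
t(y, E) = 64/3 + E (t(y, E) = E - (-16)*(-2)²/3 = E - (-16)*4/3 = E - 1*(-64/3) = E + 64/3 = 64/3 + E)
46224 - t(73, 6 + 5*0) = 46224 - (64/3 + (6 + 5*0)) = 46224 - (64/3 + (6 + 0)) = 46224 - (64/3 + 6) = 46224 - 1*82/3 = 46224 - 82/3 = 138590/3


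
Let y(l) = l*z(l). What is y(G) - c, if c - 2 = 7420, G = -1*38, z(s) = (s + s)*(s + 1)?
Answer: -114278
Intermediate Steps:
z(s) = 2*s*(1 + s) (z(s) = (2*s)*(1 + s) = 2*s*(1 + s))
G = -38
c = 7422 (c = 2 + 7420 = 7422)
y(l) = 2*l²*(1 + l) (y(l) = l*(2*l*(1 + l)) = 2*l²*(1 + l))
y(G) - c = 2*(-38)²*(1 - 38) - 1*7422 = 2*1444*(-37) - 7422 = -106856 - 7422 = -114278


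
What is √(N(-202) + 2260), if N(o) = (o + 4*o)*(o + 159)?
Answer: √45690 ≈ 213.75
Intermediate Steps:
N(o) = 5*o*(159 + o) (N(o) = (5*o)*(159 + o) = 5*o*(159 + o))
√(N(-202) + 2260) = √(5*(-202)*(159 - 202) + 2260) = √(5*(-202)*(-43) + 2260) = √(43430 + 2260) = √45690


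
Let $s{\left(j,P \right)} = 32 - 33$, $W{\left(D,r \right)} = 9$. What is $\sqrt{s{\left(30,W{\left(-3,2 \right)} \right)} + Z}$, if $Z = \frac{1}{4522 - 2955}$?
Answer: $\frac{3 i \sqrt{272658}}{1567} \approx 0.99968 i$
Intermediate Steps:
$s{\left(j,P \right)} = -1$
$Z = \frac{1}{1567} \approx 0.00063816$
$\sqrt{s{\left(30,W{\left(-3,2 \right)} \right)} + Z} = \sqrt{-1 + \frac{1}{1567}} = \sqrt{- \frac{1566}{1567}} = \frac{3 i \sqrt{272658}}{1567}$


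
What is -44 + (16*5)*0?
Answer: -44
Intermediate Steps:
-44 + (16*5)*0 = -44 + 80*0 = -44 + 0 = -44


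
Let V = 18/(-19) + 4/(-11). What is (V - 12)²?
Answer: 7739524/43681 ≈ 177.18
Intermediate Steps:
V = -274/209 (V = 18*(-1/19) + 4*(-1/11) = -18/19 - 4/11 = -274/209 ≈ -1.3110)
(V - 12)² = (-274/209 - 12)² = (-2782/209)² = 7739524/43681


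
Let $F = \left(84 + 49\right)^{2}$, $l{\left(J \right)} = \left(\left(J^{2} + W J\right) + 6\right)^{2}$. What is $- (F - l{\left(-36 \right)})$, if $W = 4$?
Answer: $1323275$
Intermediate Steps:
$l{\left(J \right)} = \left(6 + J^{2} + 4 J\right)^{2}$ ($l{\left(J \right)} = \left(\left(J^{2} + 4 J\right) + 6\right)^{2} = \left(6 + J^{2} + 4 J\right)^{2}$)
$F = 17689$ ($F = 133^{2} = 17689$)
$- (F - l{\left(-36 \right)}) = - (17689 - \left(6 + \left(-36\right)^{2} + 4 \left(-36\right)\right)^{2}) = - (17689 - \left(6 + 1296 - 144\right)^{2}) = - (17689 - 1158^{2}) = - (17689 - 1340964) = \left(-1\right) \left(-1323275\right) = 1323275$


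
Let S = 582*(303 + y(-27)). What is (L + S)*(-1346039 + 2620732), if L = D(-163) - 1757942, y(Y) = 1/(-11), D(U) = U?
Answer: -22179570246183/11 ≈ -2.0163e+12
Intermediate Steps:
y(Y) = -1/11
S = 1939224/11 (S = 582*(303 - 1/11) = 582*(3332/11) = 1939224/11 ≈ 1.7629e+5)
L = -1758105 (L = -163 - 1757942 = -1758105)
(L + S)*(-1346039 + 2620732) = (-1758105 + 1939224/11)*(-1346039 + 2620732) = -17399931/11*1274693 = -22179570246183/11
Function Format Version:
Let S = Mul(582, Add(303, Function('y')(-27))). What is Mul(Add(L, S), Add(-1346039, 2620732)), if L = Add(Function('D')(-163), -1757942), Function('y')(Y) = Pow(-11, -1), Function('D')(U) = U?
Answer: Rational(-22179570246183, 11) ≈ -2.0163e+12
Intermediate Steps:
Function('y')(Y) = Rational(-1, 11)
S = Rational(1939224, 11) (S = Mul(582, Add(303, Rational(-1, 11))) = Mul(582, Rational(3332, 11)) = Rational(1939224, 11) ≈ 1.7629e+5)
L = -1758105 (L = Add(-163, -1757942) = -1758105)
Mul(Add(L, S), Add(-1346039, 2620732)) = Mul(Add(-1758105, Rational(1939224, 11)), Add(-1346039, 2620732)) = Mul(Rational(-17399931, 11), 1274693) = Rational(-22179570246183, 11)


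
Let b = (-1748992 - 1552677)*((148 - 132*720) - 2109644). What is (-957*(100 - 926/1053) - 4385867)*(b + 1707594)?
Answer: -11447384672105272756894/351 ≈ -3.2614e+19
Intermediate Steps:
b = 7278648170584 (b = -3301669*((148 - 95040) - 2109644) = -3301669*(-94892 - 2109644) = -3301669*(-2204536) = 7278648170584)
(-957*(100 - 926/1053) - 4385867)*(b + 1707594) = (-957*(100 - 926/1053) - 4385867)*(7278648170584 + 1707594) = (-957*(100 - 926*1/1053) - 4385867)*7278649878178 = (-957*(100 - 926/1053) - 4385867)*7278649878178 = (-957*104374/1053 - 4385867)*7278649878178 = (-33295306/351 - 4385867)*7278649878178 = -1572734623/351*7278649878178 = -11447384672105272756894/351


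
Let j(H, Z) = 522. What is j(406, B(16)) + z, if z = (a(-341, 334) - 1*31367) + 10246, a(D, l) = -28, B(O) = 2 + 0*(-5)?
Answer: -20627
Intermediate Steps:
B(O) = 2 (B(O) = 2 + 0 = 2)
z = -21149 (z = (-28 - 1*31367) + 10246 = (-28 - 31367) + 10246 = -31395 + 10246 = -21149)
j(406, B(16)) + z = 522 - 21149 = -20627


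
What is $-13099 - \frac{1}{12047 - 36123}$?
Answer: $- \frac{315371523}{24076} \approx -13099.0$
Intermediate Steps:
$-13099 - \frac{1}{12047 - 36123} = -13099 - \frac{1}{-24076} = -13099 - - \frac{1}{24076} = -13099 + \frac{1}{24076} = - \frac{315371523}{24076}$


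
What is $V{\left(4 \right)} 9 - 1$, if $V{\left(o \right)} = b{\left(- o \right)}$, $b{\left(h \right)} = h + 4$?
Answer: $-1$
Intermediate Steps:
$b{\left(h \right)} = 4 + h$
$V{\left(o \right)} = 4 - o$
$V{\left(4 \right)} 9 - 1 = \left(4 - 4\right) 9 - 1 = 0 \cdot 9 - 1 = 0 - 1 = -1$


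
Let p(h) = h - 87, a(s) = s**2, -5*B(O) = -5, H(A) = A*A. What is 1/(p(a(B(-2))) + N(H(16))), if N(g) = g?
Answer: 1/170 ≈ 0.0058824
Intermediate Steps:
H(A) = A**2
B(O) = 1 (B(O) = -1/5*(-5) = 1)
p(h) = -87 + h
1/(p(a(B(-2))) + N(H(16))) = 1/((-87 + 1**2) + 16**2) = 1/((-87 + 1) + 256) = 1/(-86 + 256) = 1/170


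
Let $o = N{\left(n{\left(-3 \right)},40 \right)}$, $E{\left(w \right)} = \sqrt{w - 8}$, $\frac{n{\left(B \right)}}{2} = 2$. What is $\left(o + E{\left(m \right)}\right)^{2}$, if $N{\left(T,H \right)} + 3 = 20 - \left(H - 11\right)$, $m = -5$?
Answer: $\left(12 - i \sqrt{13}\right)^{2} \approx 131.0 - 86.533 i$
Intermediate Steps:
$n{\left(B \right)} = 4$ ($n{\left(B \right)} = 2 \cdot 2 = 4$)
$N{\left(T,H \right)} = 28 - H$ ($N{\left(T,H \right)} = -3 - \left(-20 - 11 + H\right) = -3 - \left(-31 + H\right) = 28 - H$)
$E{\left(w \right)} = \sqrt{-8 + w}$
$o = -12$ ($o = 28 - 40 = -12$)
$\left(o + E{\left(m \right)}\right)^{2} = \left(-12 + \sqrt{-8 - 5}\right)^{2} = \left(-12 + \sqrt{-13}\right)^{2} = \left(-12 + i \sqrt{13}\right)^{2}$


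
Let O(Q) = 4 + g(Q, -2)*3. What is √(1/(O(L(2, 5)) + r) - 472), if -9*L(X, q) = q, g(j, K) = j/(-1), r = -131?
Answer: 5*I*√667306/188 ≈ 21.726*I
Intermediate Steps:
g(j, K) = -j (g(j, K) = j*(-1) = -j)
L(X, q) = -q/9
O(Q) = 4 - 3*Q (O(Q) = 4 - Q*3 = 4 - 3*Q)
√(1/(O(L(2, 5)) + r) - 472) = √(1/((4 - (-1)*5/3) - 131) - 472) = √(1/((4 - 3*(-5/9)) - 131) - 472) = √(1/((4 + 5/3) - 131) - 472) = √(1/(17/3 - 131) - 472) = √(1/(-376/3) - 472) = √(-3/376 - 472) = √(-177475/376) = 5*I*√667306/188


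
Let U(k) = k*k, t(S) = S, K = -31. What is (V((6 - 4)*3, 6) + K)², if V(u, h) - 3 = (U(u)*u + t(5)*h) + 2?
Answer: 48400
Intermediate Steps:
U(k) = k²
V(u, h) = 5 + u³ + 5*h (V(u, h) = 3 + ((u²*u + 5*h) + 2) = 3 + ((u³ + 5*h) + 2) = 3 + (2 + u³ + 5*h) = 5 + u³ + 5*h)
(V((6 - 4)*3, 6) + K)² = ((5 + ((6 - 4)*3)³ + 5*6) - 31)² = ((5 + (2*3)³ + 30) - 31)² = ((5 + 6³ + 30) - 31)² = ((5 + 216 + 30) - 31)² = (251 - 31)² = 220² = 48400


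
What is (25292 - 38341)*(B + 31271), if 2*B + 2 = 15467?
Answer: -1017913343/2 ≈ -5.0896e+8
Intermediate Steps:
B = 15465/2 (B = -1 + (½)*15467 = -1 + 15467/2 = 15465/2 ≈ 7732.5)
(25292 - 38341)*(B + 31271) = (25292 - 38341)*(15465/2 + 31271) = -13049*78007/2 = -1017913343/2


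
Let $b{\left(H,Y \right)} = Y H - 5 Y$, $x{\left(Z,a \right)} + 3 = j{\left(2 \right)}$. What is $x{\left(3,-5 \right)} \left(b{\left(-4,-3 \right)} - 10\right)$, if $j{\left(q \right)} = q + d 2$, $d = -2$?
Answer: $-85$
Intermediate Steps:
$j{\left(q \right)} = -4 + q$ ($j{\left(q \right)} = q - 4 = -4 + q$)
$x{\left(Z,a \right)} = -5$ ($x{\left(Z,a \right)} = -3 + \left(-4 + 2\right) = -3 - 2 = -5$)
$b{\left(H,Y \right)} = - 5 Y + H Y$ ($b{\left(H,Y \right)} = H Y - 5 Y = - 5 Y + H Y$)
$x{\left(3,-5 \right)} \left(b{\left(-4,-3 \right)} - 10\right) = - 5 \left(- 3 \left(-5 - 4\right) - 10\right) = - 5 \left(\left(-3\right) \left(-9\right) - 10\right) = - 5 \left(27 - 10\right) = \left(-5\right) 17 = -85$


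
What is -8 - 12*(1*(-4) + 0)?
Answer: 40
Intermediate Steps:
-8 - 12*(1*(-4) + 0) = -8 - 12*(-4 + 0) = -8 - 12*(-4) = -8 + 48 = 40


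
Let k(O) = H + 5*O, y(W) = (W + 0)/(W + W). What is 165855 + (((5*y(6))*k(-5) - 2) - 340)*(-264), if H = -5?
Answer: 275943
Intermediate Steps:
y(W) = 1/2 (y(W) = W/((2*W)) = W*(1/(2*W)) = 1/2)
k(O) = -5 + 5*O
165855 + (((5*y(6))*k(-5) - 2) - 340)*(-264) = 165855 + (((5*(1/2))*(-5 + 5*(-5)) - 2) - 340)*(-264) = 165855 + ((5*(-5 - 25)/2 - 2) - 340)*(-264) = 165855 + (((5/2)*(-30) - 2) - 340)*(-264) = 165855 + ((-75 - 2) - 340)*(-264) = 165855 + (-77 - 340)*(-264) = 165855 - 417*(-264) = 165855 + 110088 = 275943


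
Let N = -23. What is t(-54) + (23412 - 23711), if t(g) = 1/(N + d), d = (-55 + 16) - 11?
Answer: -21828/73 ≈ -299.01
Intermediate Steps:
d = -50 (d = -39 - 11 = -50)
t(g) = -1/73 (t(g) = 1/(-23 - 50) = 1/(-73) = -1/73)
t(-54) + (23412 - 23711) = -1/73 + (23412 - 23711) = -1/73 - 299 = -21828/73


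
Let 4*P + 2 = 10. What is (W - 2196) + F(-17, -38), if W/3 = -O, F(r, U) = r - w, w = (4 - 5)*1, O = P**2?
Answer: -2224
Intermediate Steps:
P = 2 (P = -1/2 + (1/4)*10 = -1/2 + 5/2 = 2)
O = 4 (O = 2**2 = 4)
w = -1 (w = -1*1 = -1)
F(r, U) = 1 + r (F(r, U) = r - 1*(-1) = r + 1 = 1 + r)
W = -12 (W = 3*(-1*4) = 3*(-4) = -12)
(W - 2196) + F(-17, -38) = (-12 - 2196) + (1 - 17) = -2208 - 16 = -2224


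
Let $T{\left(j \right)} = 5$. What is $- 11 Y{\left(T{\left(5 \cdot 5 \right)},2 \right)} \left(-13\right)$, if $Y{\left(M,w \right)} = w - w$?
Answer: $0$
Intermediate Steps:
$Y{\left(M,w \right)} = 0$
$- 11 Y{\left(T{\left(5 \cdot 5 \right)},2 \right)} \left(-13\right) = \left(-11\right) 0 \left(-13\right) = 0 \left(-13\right) = 0$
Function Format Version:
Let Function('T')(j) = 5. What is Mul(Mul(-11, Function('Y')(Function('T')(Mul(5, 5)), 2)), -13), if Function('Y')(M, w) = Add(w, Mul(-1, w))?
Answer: 0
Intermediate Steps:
Function('Y')(M, w) = 0
Mul(Mul(-11, Function('Y')(Function('T')(Mul(5, 5)), 2)), -13) = Mul(Mul(-11, 0), -13) = Mul(0, -13) = 0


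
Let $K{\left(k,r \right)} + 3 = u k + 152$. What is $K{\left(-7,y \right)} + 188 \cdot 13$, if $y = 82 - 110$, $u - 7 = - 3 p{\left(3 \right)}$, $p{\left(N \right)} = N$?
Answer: $2607$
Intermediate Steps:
$u = -2$ ($u = 7 - 9 = -2$)
$y = -28$
$K{\left(k,r \right)} = 149 - 2 k$ ($K{\left(k,r \right)} = -3 - \left(-152 + 2 k\right) = 149 - 2 k$)
$K{\left(-7,y \right)} + 188 \cdot 13 = \left(149 - -14\right) + 188 \cdot 13 = \left(149 + 14\right) + 2444 = 163 + 2444 = 2607$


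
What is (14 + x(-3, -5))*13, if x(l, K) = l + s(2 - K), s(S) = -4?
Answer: 91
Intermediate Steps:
x(l, K) = -4 + l (x(l, K) = l - 4 = -4 + l)
(14 + x(-3, -5))*13 = (14 + (-4 - 3))*13 = (14 - 7)*13 = 7*13 = 91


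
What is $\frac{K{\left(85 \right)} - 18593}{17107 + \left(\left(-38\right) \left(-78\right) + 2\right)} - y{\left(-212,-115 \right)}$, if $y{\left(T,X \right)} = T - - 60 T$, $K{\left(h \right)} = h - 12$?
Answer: $\frac{259565516}{20073} \approx 12931.0$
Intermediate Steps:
$K{\left(h \right)} = -12 + h$ ($K{\left(h \right)} = h - 12 = -12 + h$)
$y{\left(T,X \right)} = 61 T$ ($y{\left(T,X \right)} = T + 60 T = 61 T$)
$\frac{K{\left(85 \right)} - 18593}{17107 + \left(\left(-38\right) \left(-78\right) + 2\right)} - y{\left(-212,-115 \right)} = \frac{\left(-12 + 85\right) - 18593}{17107 + \left(\left(-38\right) \left(-78\right) + 2\right)} - 61 \left(-212\right) = \frac{73 - 18593}{17107 + \left(2964 + 2\right)} - -12932 = - \frac{18520}{17107 + 2966} + 12932 = - \frac{18520}{20073} + 12932 = \frac{259565516}{20073}$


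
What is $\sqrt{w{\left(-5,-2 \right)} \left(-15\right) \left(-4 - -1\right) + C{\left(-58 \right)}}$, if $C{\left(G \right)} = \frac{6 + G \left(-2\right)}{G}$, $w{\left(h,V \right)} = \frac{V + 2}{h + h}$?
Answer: $\frac{i \sqrt{1769}}{29} \approx 1.4503 i$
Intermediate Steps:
$w{\left(h,V \right)} = \frac{2 + V}{2 h}$
$C{\left(G \right)} = \frac{6 - 2 G}{G}$
$\sqrt{w{\left(-5,-2 \right)} \left(-15\right) \left(-4 - -1\right) + C{\left(-58 \right)}} = \sqrt{\frac{2 - 2}{2 \left(-5\right)} \left(-15\right) \left(-4 - -1\right) - \left(2 - \frac{6}{-58}\right)} = \sqrt{\frac{1}{2} \left(- \frac{1}{5}\right) 0 \left(-15\right) \left(-4 + 1\right) + \left(-2 + 6 \left(- \frac{1}{58}\right)\right)} = \sqrt{0 \left(-15\right) \left(-3\right) - \frac{61}{29}} = \sqrt{0 \left(-3\right) - \frac{61}{29}} = \sqrt{0 - \frac{61}{29}} = \sqrt{- \frac{61}{29}} = \frac{i \sqrt{1769}}{29}$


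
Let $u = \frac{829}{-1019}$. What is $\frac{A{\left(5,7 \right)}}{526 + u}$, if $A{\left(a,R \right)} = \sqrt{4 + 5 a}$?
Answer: $\frac{1019 \sqrt{29}}{535165} \approx 0.010254$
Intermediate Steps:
$u = - \frac{829}{1019}$ ($u = 829 \left(- \frac{1}{1019}\right) = - \frac{829}{1019} \approx -0.81354$)
$\frac{A{\left(5,7 \right)}}{526 + u} = \frac{\sqrt{4 + 5 \cdot 5}}{526 - \frac{829}{1019}} = \frac{\sqrt{4 + 25}}{\frac{535165}{1019}} = \frac{1019 \sqrt{29}}{535165}$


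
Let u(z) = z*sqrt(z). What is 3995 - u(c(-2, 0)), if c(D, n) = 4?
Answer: 3987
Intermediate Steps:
u(z) = z**(3/2)
3995 - u(c(-2, 0)) = 3995 - 4**(3/2) = 3995 - 1*8 = 3995 - 8 = 3987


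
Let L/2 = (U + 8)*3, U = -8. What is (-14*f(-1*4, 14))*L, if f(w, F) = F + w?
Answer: 0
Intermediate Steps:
L = 0 (L = 2*((-8 + 8)*3) = 2*(0*3) = 2*0 = 0)
(-14*f(-1*4, 14))*L = -14*(14 - 1*4)*0 = -14*(14 - 4)*0 = -14*10*0 = -140*0 = 0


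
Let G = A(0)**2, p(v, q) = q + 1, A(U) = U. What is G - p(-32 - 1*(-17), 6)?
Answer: -7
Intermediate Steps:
p(v, q) = 1 + q
G = 0 (G = 0**2 = 0)
G - p(-32 - 1*(-17), 6) = 0 - (1 + 6) = 0 - 1*7 = 0 - 7 = -7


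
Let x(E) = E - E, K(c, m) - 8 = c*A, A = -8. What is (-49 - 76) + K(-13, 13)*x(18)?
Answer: -125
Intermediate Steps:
K(c, m) = 8 - 8*c (K(c, m) = 8 + c*(-8) = 8 - 8*c)
x(E) = 0
(-49 - 76) + K(-13, 13)*x(18) = (-49 - 76) + (8 - 8*(-13))*0 = -125 + (8 + 104)*0 = -125 + 112*0 = -125 + 0 = -125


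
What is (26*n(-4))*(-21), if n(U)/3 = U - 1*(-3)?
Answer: 1638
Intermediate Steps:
n(U) = 9 + 3*U (n(U) = 3*(U - 1*(-3)) = 3*(U + 3) = 3*(3 + U) = 9 + 3*U)
(26*n(-4))*(-21) = (26*(9 + 3*(-4)))*(-21) = (26*(9 - 12))*(-21) = (26*(-3))*(-21) = -78*(-21) = 1638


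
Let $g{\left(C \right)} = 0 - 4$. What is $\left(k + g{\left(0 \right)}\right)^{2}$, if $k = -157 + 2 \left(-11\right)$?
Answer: $33489$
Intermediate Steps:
$g{\left(C \right)} = -4$ ($g{\left(C \right)} = 0 - 4 = -4$)
$k = -179$ ($k = -157 - 22 = -179$)
$\left(k + g{\left(0 \right)}\right)^{2} = \left(-179 - 4\right)^{2} = \left(-183\right)^{2} = 33489$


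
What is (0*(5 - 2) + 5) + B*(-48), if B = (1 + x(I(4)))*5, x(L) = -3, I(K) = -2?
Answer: 485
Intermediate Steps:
B = -10 (B = (1 - 3)*5 = -2*5 = -10)
(0*(5 - 2) + 5) + B*(-48) = (0*(5 - 2) + 5) - 10*(-48) = (0*3 + 5) + 480 = (0 + 5) + 480 = 5 + 480 = 485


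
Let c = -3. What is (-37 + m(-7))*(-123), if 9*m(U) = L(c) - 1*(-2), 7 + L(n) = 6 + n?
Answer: 13735/3 ≈ 4578.3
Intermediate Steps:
L(n) = -1 + n (L(n) = -7 + (6 + n) = -1 + n)
m(U) = -2/9 (m(U) = ((-1 - 3) - 1*(-2))/9 = (-4 + 2)/9 = (1/9)*(-2) = -2/9)
(-37 + m(-7))*(-123) = (-37 - 2/9)*(-123) = -335/9*(-123) = 13735/3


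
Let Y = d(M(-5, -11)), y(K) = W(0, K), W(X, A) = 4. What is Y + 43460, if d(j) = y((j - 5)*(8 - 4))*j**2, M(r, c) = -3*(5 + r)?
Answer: 43460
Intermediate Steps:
y(K) = 4
M(r, c) = -15 - 3*r
d(j) = 4*j**2
Y = 0 (Y = 4*(-15 - 3*(-5))**2 = 4*(-15 + 15)**2 = 4*0**2 = 4*0 = 0)
Y + 43460 = 0 + 43460 = 43460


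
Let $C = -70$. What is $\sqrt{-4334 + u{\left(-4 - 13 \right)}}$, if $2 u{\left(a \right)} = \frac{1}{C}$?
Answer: $\frac{i \sqrt{21236635}}{70} \approx 65.833 i$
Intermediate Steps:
$u{\left(a \right)} = - \frac{1}{140}$ ($u{\left(a \right)} = \frac{1}{2 \left(-70\right)} = \frac{1}{2} \left(- \frac{1}{70}\right) = - \frac{1}{140}$)
$\sqrt{-4334 + u{\left(-4 - 13 \right)}} = \sqrt{-4334 - \frac{1}{140}} = \sqrt{- \frac{606761}{140}} = \frac{i \sqrt{21236635}}{70}$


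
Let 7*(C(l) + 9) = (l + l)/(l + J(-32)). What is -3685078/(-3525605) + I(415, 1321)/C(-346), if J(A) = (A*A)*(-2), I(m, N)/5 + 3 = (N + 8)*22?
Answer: -863577105888311/52929907865 ≈ -16315.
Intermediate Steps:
I(m, N) = 865 + 110*N (I(m, N) = -15 + 5*((N + 8)*22) = -15 + 5*((8 + N)*22) = -15 + 5*(176 + 22*N) = -15 + (880 + 110*N) = 865 + 110*N)
J(A) = -2*A**2 (J(A) = A**2*(-2) = -2*A**2)
C(l) = -9 + 2*l/(7*(-2048 + l)) (C(l) = -9 + ((l + l)/(l - 2*(-32)**2))/7 = -9 + ((2*l)/(l - 2*1024))/7 = -9 + ((2*l)/(l - 2048))/7 = -9 + ((2*l)/(-2048 + l))/7 = -9 + (2*l/(-2048 + l))/7 = -9 + 2*l/(7*(-2048 + l)))
-3685078/(-3525605) + I(415, 1321)/C(-346) = -3685078/(-3525605) + (865 + 110*1321)/(((129024 - 61*(-346))/(7*(-2048 - 346)))) = -3685078*(-1/3525605) + (865 + 145310)/(((1/7)*(129024 + 21106)/(-2394))) = 3685078/3525605 + 146175/(((1/7)*(-1/2394)*150130)) = 3685078/3525605 + 146175/(-75065/8379) = 3685078/3525605 + 146175*(-8379/75065) = 3685078/3525605 - 244960065/15013 = -863577105888311/52929907865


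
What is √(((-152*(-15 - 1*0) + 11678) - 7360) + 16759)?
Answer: √23357 ≈ 152.83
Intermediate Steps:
√(((-152*(-15 - 1*0) + 11678) - 7360) + 16759) = √(((-152*(-15 + 0) + 11678) - 7360) + 16759) = √(((-152*(-15) + 11678) - 7360) + 16759) = √(((2280 + 11678) - 7360) + 16759) = √((13958 - 7360) + 16759) = √(6598 + 16759) = √23357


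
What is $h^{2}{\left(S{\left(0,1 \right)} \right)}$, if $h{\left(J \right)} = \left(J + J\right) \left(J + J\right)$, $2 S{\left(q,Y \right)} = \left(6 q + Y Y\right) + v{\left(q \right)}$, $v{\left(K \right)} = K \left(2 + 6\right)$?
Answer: $1$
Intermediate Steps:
$v{\left(K \right)} = 8 K$ ($v{\left(K \right)} = K 8 = 8 K$)
$S{\left(q,Y \right)} = \frac{Y^{2}}{2} + 7 q$ ($S{\left(q,Y \right)} = \frac{\left(6 q + Y Y\right) + 8 q}{2} = \frac{\left(6 q + Y^{2}\right) + 8 q}{2} = \frac{\left(Y^{2} + 6 q\right) + 8 q}{2} = \frac{Y^{2} + 14 q}{2} = \frac{Y^{2}}{2} + 7 q$)
$h{\left(J \right)} = 4 J^{2}$ ($h{\left(J \right)} = 2 J 2 J = 4 J^{2}$)
$h^{2}{\left(S{\left(0,1 \right)} \right)} = \left(4 \left(\frac{1^{2}}{2} + 7 \cdot 0\right)^{2}\right)^{2} = \left(4 \left(\frac{1}{2} \cdot 1 + 0\right)^{2}\right)^{2} = \left(4 \left(\frac{1}{2} + 0\right)^{2}\right)^{2} = \left(\frac{4}{4}\right)^{2} = \left(4 \cdot \frac{1}{4}\right)^{2} = 1^{2} = 1$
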